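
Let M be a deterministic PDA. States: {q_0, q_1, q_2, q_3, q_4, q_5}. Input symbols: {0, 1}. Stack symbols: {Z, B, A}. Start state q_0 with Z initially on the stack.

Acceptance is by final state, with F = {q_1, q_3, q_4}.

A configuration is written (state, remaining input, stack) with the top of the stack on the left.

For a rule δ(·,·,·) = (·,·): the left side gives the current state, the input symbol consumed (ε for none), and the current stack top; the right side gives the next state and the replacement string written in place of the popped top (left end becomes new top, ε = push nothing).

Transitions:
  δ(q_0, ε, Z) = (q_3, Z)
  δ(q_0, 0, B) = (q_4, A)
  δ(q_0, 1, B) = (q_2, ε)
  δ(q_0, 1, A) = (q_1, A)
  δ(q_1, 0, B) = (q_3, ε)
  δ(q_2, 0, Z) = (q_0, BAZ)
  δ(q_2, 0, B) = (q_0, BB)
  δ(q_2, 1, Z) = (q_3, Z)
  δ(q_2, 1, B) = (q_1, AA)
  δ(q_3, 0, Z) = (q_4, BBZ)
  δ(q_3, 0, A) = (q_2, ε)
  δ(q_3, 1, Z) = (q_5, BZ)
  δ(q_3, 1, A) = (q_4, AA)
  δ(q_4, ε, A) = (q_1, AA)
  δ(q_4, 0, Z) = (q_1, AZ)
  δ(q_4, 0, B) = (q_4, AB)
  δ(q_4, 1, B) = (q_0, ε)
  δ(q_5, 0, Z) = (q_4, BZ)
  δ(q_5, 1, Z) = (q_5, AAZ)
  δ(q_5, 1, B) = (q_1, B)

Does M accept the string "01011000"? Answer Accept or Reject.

(q_0, 01011000, Z) ⊢ (q_3, 01011000, Z) ⊢ (q_4, 1011000, BBZ) ⊢ (q_0, 011000, BZ) ⊢ (q_4, 11000, AZ) ⊢ (q_1, 11000, AAZ)
No transition applies at (q_1, 11000, AAZ); input not fully consumed.

Reject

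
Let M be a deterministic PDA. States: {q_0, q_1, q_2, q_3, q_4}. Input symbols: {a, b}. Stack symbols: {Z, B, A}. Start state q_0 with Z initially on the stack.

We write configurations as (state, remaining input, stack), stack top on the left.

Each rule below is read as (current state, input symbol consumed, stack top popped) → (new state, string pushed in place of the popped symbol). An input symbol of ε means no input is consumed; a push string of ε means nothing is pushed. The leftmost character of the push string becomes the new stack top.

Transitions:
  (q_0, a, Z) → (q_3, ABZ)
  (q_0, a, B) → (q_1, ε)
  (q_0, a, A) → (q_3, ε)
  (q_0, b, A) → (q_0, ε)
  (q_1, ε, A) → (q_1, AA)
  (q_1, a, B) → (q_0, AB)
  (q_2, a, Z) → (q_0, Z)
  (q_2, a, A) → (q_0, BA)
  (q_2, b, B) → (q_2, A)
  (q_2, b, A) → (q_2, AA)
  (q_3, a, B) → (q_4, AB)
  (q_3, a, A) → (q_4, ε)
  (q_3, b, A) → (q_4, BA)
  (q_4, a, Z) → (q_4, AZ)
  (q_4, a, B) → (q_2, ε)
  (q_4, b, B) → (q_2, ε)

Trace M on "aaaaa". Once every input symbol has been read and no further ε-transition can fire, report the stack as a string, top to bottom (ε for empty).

(q_0, aaaaa, Z)
  read a, top Z: go to q_3, push ABZ → (q_3, aaaa, ABZ)
  read a, top A: go to q_4, push ε → (q_4, aaa, BZ)
  read a, top B: go to q_2, push ε → (q_2, aa, Z)
  read a, top Z: go to q_0, push Z → (q_0, a, Z)
  read a, top Z: go to q_3, push ABZ → (q_3, ε, ABZ)
All input consumed in state q_3 with stack ABZ.

ABZ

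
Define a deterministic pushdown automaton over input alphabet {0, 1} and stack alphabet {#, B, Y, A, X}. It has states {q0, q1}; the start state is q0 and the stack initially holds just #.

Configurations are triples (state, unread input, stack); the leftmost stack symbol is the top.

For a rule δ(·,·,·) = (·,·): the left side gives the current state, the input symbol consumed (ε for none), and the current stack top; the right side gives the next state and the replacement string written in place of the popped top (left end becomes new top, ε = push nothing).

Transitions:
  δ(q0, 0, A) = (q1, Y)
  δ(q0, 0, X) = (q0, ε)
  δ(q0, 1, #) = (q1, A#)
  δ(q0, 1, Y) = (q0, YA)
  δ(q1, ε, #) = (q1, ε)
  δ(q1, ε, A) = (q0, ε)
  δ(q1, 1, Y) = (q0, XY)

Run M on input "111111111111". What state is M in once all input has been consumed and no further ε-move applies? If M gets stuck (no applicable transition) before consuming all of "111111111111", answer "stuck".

(q0, 111111111111, #)
  read 1, top #: go to q1, push A# → (q1, 11111111111, A#)
  ε-move, top A: go to q0, push ε → (q0, 11111111111, #)
  read 1, top #: go to q1, push A# → (q1, 1111111111, A#)
  ε-move, top A: go to q0, push ε → (q0, 1111111111, #)
  read 1, top #: go to q1, push A# → (q1, 111111111, A#)
  ε-move, top A: go to q0, push ε → (q0, 111111111, #)
  read 1, top #: go to q1, push A# → (q1, 11111111, A#)
  ε-move, top A: go to q0, push ε → (q0, 11111111, #)
  read 1, top #: go to q1, push A# → (q1, 1111111, A#)
  ε-move, top A: go to q0, push ε → (q0, 1111111, #)
  read 1, top #: go to q1, push A# → (q1, 111111, A#)
  ε-move, top A: go to q0, push ε → (q0, 111111, #)
  read 1, top #: go to q1, push A# → (q1, 11111, A#)
  ε-move, top A: go to q0, push ε → (q0, 11111, #)
  read 1, top #: go to q1, push A# → (q1, 1111, A#)
  ε-move, top A: go to q0, push ε → (q0, 1111, #)
  read 1, top #: go to q1, push A# → (q1, 111, A#)
  ε-move, top A: go to q0, push ε → (q0, 111, #)
  read 1, top #: go to q1, push A# → (q1, 11, A#)
  ε-move, top A: go to q0, push ε → (q0, 11, #)
  read 1, top #: go to q1, push A# → (q1, 1, A#)
  ε-move, top A: go to q0, push ε → (q0, 1, #)
  read 1, top #: go to q1, push A# → (q1, ε, A#)
  ε-move, top A: go to q0, push ε → (q0, ε, #)
All input consumed; M is in state q0.

q0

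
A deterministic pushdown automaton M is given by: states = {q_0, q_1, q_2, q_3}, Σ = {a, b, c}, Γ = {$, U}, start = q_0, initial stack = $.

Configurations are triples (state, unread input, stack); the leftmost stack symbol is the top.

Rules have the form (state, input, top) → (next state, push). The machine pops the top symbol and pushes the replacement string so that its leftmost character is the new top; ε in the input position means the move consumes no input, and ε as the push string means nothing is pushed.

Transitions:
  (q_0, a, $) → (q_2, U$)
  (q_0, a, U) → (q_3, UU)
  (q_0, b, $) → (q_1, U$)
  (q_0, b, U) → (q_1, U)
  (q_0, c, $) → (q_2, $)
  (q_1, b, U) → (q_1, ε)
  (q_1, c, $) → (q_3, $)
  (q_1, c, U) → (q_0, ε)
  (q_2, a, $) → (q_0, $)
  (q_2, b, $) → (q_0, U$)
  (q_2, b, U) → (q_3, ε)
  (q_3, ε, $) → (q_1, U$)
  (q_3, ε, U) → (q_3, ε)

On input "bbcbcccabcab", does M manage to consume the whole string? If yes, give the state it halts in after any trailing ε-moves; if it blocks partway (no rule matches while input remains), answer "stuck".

q_1

(q_0, bbcbcccabcab, $)
  read b, top $: go to q_1, push U$ → (q_1, bcbcccabcab, U$)
  read b, top U: go to q_1, push ε → (q_1, cbcccabcab, $)
  read c, top $: go to q_3, push $ → (q_3, bcccabcab, $)
  ε-move, top $: go to q_1, push U$ → (q_1, bcccabcab, U$)
  read b, top U: go to q_1, push ε → (q_1, cccabcab, $)
  read c, top $: go to q_3, push $ → (q_3, ccabcab, $)
  ε-move, top $: go to q_1, push U$ → (q_1, ccabcab, U$)
  read c, top U: go to q_0, push ε → (q_0, cabcab, $)
  read c, top $: go to q_2, push $ → (q_2, abcab, $)
  read a, top $: go to q_0, push $ → (q_0, bcab, $)
  read b, top $: go to q_1, push U$ → (q_1, cab, U$)
  read c, top U: go to q_0, push ε → (q_0, ab, $)
  read a, top $: go to q_2, push U$ → (q_2, b, U$)
  read b, top U: go to q_3, push ε → (q_3, ε, $)
  ε-move, top $: go to q_1, push U$ → (q_1, ε, U$)
All input consumed; M is in state q_1.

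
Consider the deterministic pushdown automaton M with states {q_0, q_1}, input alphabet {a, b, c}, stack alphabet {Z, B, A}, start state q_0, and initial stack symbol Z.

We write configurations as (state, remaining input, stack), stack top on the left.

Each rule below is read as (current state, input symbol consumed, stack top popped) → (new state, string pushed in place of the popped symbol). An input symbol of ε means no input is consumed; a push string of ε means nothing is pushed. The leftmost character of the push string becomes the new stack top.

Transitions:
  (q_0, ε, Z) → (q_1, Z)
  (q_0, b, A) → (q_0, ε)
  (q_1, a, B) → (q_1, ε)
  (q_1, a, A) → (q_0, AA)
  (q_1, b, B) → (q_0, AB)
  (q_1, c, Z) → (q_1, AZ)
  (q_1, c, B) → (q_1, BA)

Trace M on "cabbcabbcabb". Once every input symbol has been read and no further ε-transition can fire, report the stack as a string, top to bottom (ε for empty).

Z

(q_0, cabbcabbcabb, Z)
  ε-move, top Z: go to q_1, push Z → (q_1, cabbcabbcabb, Z)
  read c, top Z: go to q_1, push AZ → (q_1, abbcabbcabb, AZ)
  read a, top A: go to q_0, push AA → (q_0, bbcabbcabb, AAZ)
  read b, top A: go to q_0, push ε → (q_0, bcabbcabb, AZ)
  read b, top A: go to q_0, push ε → (q_0, cabbcabb, Z)
  ε-move, top Z: go to q_1, push Z → (q_1, cabbcabb, Z)
  read c, top Z: go to q_1, push AZ → (q_1, abbcabb, AZ)
  read a, top A: go to q_0, push AA → (q_0, bbcabb, AAZ)
  read b, top A: go to q_0, push ε → (q_0, bcabb, AZ)
  read b, top A: go to q_0, push ε → (q_0, cabb, Z)
  ε-move, top Z: go to q_1, push Z → (q_1, cabb, Z)
  read c, top Z: go to q_1, push AZ → (q_1, abb, AZ)
  read a, top A: go to q_0, push AA → (q_0, bb, AAZ)
  read b, top A: go to q_0, push ε → (q_0, b, AZ)
  read b, top A: go to q_0, push ε → (q_0, ε, Z)
  ε-move, top Z: go to q_1, push Z → (q_1, ε, Z)
All input consumed in state q_1 with stack Z.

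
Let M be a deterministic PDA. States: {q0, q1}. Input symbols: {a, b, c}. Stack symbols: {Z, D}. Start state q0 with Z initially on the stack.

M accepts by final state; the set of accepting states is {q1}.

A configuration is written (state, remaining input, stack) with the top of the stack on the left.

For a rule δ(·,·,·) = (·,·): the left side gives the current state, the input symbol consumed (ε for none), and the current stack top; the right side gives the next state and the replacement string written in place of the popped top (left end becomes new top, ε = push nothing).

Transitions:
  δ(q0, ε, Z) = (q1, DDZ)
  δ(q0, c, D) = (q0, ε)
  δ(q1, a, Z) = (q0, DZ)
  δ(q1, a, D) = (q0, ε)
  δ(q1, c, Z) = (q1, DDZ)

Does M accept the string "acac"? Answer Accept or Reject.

Accept

(q0, acac, Z)
  ε-move, top Z: go to q1, push DDZ → (q1, acac, DDZ)
  read a, top D: go to q0, push ε → (q0, cac, DZ)
  read c, top D: go to q0, push ε → (q0, ac, Z)
  ε-move, top Z: go to q1, push DDZ → (q1, ac, DDZ)
  read a, top D: go to q0, push ε → (q0, c, DZ)
  read c, top D: go to q0, push ε → (q0, ε, Z)
  ε-move, top Z: go to q1, push DDZ → (q1, ε, DDZ)
All input consumed; state q1 ∈ F.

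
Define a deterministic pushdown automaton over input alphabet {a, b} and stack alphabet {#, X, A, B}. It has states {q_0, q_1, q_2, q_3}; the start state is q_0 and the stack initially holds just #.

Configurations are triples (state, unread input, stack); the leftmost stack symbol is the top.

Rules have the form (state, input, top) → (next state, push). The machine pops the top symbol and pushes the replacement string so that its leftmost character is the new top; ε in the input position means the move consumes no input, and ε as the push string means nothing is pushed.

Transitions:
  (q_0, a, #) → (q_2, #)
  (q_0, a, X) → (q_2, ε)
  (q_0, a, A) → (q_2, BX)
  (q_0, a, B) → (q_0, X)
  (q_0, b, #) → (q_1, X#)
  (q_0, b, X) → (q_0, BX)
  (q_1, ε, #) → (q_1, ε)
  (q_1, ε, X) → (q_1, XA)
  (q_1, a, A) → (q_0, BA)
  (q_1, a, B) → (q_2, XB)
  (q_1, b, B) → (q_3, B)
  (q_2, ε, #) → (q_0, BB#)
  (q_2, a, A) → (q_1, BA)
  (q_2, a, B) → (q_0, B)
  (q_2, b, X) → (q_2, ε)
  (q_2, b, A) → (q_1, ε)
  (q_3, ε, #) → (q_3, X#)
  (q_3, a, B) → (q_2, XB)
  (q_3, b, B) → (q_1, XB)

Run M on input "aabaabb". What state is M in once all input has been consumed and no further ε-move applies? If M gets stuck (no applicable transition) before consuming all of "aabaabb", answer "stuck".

stuck

(q_0, aabaabb, #) ⊢ (q_2, abaabb, #) ⊢ (q_0, abaabb, BB#) ⊢ (q_0, baabb, XB#) ⊢ (q_0, aabb, BXB#) ⊢ (q_0, abb, XXB#) ⊢ (q_2, bb, XB#) ⊢ (q_2, b, B#)
No transition for (q_2, b, top B); M blocks with input b remaining.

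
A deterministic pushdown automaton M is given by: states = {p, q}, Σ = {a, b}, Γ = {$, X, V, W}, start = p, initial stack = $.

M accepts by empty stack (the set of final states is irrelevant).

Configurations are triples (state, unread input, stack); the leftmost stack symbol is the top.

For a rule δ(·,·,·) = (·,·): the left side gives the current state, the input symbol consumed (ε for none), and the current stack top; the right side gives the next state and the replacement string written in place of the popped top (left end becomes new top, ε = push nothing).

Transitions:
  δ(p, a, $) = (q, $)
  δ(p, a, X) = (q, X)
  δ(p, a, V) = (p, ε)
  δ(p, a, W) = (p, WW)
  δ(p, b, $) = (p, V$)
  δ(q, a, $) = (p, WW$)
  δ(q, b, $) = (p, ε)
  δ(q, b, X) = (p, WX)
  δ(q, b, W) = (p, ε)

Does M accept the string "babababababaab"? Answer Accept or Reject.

(p, babababababaab, $)
  read b, top $: go to p, push V$ → (p, abababababaab, V$)
  read a, top V: go to p, push ε → (p, bababababaab, $)
  read b, top $: go to p, push V$ → (p, ababababaab, V$)
  read a, top V: go to p, push ε → (p, babababaab, $)
  read b, top $: go to p, push V$ → (p, abababaab, V$)
  read a, top V: go to p, push ε → (p, bababaab, $)
  read b, top $: go to p, push V$ → (p, ababaab, V$)
  read a, top V: go to p, push ε → (p, babaab, $)
  read b, top $: go to p, push V$ → (p, abaab, V$)
  read a, top V: go to p, push ε → (p, baab, $)
  read b, top $: go to p, push V$ → (p, aab, V$)
  read a, top V: go to p, push ε → (p, ab, $)
  read a, top $: go to q, push $ → (q, b, $)
  read b, top $: go to p, push ε → (p, ε, ε)
All input consumed and the stack is empty.

Accept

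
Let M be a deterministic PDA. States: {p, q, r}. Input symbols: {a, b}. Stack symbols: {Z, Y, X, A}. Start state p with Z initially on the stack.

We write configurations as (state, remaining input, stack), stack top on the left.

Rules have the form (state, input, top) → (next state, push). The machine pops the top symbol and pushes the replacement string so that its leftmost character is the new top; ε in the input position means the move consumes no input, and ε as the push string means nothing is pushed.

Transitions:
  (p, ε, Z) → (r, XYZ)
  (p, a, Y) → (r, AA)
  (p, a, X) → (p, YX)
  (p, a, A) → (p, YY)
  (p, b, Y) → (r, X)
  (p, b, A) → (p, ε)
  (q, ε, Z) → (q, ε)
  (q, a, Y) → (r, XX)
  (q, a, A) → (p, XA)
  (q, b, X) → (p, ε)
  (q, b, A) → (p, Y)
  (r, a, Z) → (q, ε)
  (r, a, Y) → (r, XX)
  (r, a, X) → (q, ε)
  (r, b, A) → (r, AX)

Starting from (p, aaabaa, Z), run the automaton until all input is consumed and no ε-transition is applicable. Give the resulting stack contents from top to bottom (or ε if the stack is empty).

XXZ

(p, aaabaa, Z) ⊢ (r, aaabaa, XYZ) ⊢ (q, aabaa, YZ) ⊢ (r, abaa, XXZ) ⊢ (q, baa, XZ) ⊢ (p, aa, Z) ⊢ (r, aa, XYZ) ⊢ (q, a, YZ) ⊢ (r, ε, XXZ)
All input consumed in state r with stack XXZ.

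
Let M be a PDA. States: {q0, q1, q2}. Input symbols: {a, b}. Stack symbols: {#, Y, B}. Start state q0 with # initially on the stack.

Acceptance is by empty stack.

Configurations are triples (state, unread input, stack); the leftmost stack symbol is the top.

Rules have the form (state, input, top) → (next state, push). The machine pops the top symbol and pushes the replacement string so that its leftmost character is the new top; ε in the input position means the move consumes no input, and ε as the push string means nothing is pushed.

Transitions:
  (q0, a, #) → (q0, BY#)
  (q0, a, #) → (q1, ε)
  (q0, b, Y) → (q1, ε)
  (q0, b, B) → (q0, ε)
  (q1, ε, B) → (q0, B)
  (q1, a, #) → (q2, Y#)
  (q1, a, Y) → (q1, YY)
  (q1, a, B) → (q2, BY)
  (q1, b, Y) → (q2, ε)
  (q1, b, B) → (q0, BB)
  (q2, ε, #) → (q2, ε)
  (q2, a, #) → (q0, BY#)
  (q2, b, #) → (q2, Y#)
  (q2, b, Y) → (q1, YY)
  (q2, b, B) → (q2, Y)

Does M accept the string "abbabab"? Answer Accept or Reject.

No computation consumes all input and empties the stack.

Reject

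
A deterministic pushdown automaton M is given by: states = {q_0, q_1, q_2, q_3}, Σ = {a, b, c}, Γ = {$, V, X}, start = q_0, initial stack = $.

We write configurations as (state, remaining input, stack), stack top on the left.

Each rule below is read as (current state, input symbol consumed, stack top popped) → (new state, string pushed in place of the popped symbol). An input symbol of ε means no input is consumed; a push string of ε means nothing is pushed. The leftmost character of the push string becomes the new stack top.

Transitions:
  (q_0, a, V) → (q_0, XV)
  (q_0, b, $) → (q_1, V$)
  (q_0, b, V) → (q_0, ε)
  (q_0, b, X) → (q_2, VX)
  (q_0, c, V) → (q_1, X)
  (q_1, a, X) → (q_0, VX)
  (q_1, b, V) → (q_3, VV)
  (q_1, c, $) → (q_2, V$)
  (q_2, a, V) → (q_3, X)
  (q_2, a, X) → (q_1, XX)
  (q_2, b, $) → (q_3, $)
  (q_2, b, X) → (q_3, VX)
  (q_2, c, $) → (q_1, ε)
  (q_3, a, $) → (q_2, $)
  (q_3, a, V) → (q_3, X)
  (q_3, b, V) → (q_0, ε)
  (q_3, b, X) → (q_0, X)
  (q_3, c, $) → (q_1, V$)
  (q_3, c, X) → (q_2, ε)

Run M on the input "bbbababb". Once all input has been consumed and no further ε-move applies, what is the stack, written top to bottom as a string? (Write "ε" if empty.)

VXXV$

(q_0, bbbababb, $) ⊢ (q_1, bbababb, V$) ⊢ (q_3, bababb, VV$) ⊢ (q_0, ababb, V$) ⊢ (q_0, babb, XV$) ⊢ (q_2, abb, VXV$) ⊢ (q_3, bb, XXV$) ⊢ (q_0, b, XXV$) ⊢ (q_2, ε, VXXV$)
All input consumed in state q_2 with stack VXXV$.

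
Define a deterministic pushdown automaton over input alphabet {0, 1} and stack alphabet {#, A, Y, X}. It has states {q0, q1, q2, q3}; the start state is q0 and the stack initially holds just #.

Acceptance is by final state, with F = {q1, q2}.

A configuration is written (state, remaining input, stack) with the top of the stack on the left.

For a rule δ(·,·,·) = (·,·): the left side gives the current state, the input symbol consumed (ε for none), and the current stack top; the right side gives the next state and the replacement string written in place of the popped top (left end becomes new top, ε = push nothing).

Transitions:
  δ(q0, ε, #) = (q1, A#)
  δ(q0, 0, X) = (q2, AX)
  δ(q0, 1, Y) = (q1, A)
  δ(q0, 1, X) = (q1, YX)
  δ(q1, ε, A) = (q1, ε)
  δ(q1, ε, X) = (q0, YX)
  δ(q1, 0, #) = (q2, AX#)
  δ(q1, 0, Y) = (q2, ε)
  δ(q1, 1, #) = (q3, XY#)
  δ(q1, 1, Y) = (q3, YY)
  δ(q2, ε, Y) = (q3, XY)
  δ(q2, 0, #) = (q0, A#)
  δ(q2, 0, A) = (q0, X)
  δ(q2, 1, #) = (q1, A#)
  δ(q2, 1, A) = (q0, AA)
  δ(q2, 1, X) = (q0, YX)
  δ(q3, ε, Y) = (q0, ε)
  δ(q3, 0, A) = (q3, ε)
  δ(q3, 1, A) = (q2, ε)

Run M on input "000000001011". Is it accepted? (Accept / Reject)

(q0, 000000001011, #)
  ε-move, top #: go to q1, push A# → (q1, 000000001011, A#)
  ε-move, top A: go to q1, push ε → (q1, 000000001011, #)
  read 0, top #: go to q2, push AX# → (q2, 00000001011, AX#)
  read 0, top A: go to q0, push X → (q0, 0000001011, XX#)
  read 0, top X: go to q2, push AX → (q2, 000001011, AXX#)
  read 0, top A: go to q0, push X → (q0, 00001011, XXX#)
  read 0, top X: go to q2, push AX → (q2, 0001011, AXXX#)
  read 0, top A: go to q0, push X → (q0, 001011, XXXX#)
  read 0, top X: go to q2, push AX → (q2, 01011, AXXXX#)
  read 0, top A: go to q0, push X → (q0, 1011, XXXXX#)
  read 1, top X: go to q1, push YX → (q1, 011, YXXXXX#)
  read 0, top Y: go to q2, push ε → (q2, 11, XXXXX#)
  read 1, top X: go to q0, push YX → (q0, 1, YXXXXX#)
  read 1, top Y: go to q1, push A → (q1, ε, AXXXXX#)
All input consumed; state q1 ∈ F.

Accept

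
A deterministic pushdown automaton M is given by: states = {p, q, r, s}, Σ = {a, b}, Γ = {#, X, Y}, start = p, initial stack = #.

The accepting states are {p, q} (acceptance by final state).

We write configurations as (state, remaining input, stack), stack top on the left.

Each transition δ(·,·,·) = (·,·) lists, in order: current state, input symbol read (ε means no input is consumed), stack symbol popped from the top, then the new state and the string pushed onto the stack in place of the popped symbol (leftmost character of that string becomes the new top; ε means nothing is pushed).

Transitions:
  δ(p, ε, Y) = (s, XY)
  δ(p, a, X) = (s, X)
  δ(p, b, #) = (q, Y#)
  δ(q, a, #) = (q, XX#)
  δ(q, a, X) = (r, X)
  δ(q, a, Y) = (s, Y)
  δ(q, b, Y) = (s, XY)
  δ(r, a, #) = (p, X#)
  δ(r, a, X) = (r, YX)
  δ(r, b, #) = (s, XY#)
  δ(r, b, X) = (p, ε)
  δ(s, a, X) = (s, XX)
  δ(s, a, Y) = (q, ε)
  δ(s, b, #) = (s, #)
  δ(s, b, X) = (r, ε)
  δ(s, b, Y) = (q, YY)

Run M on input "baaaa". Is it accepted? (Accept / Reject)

(p, baaaa, #)
  read b, top #: go to q, push Y# → (q, aaaa, Y#)
  read a, top Y: go to s, push Y → (s, aaa, Y#)
  read a, top Y: go to q, push ε → (q, aa, #)
  read a, top #: go to q, push XX# → (q, a, XX#)
  read a, top X: go to r, push X → (r, ε, XX#)
All input consumed; state r ∉ F and no further ε-move applies.

Reject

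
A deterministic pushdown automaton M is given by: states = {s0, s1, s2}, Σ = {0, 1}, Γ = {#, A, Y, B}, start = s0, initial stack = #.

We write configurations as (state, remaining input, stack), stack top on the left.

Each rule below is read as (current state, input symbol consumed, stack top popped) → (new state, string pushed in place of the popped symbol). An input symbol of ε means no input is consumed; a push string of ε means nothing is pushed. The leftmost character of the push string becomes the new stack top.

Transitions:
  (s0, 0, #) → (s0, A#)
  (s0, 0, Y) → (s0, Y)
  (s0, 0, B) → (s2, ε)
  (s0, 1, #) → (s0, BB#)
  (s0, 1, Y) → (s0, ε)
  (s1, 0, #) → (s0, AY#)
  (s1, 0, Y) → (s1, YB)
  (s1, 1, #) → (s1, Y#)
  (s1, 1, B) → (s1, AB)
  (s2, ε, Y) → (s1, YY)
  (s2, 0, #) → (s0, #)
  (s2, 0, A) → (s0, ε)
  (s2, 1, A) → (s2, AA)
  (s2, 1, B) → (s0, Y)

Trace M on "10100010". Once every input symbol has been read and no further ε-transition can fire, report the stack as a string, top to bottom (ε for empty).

A#

(s0, 10100010, #)
  read 1, top #: go to s0, push BB# → (s0, 0100010, BB#)
  read 0, top B: go to s2, push ε → (s2, 100010, B#)
  read 1, top B: go to s0, push Y → (s0, 00010, Y#)
  read 0, top Y: go to s0, push Y → (s0, 0010, Y#)
  read 0, top Y: go to s0, push Y → (s0, 010, Y#)
  read 0, top Y: go to s0, push Y → (s0, 10, Y#)
  read 1, top Y: go to s0, push ε → (s0, 0, #)
  read 0, top #: go to s0, push A# → (s0, ε, A#)
All input consumed in state s0 with stack A#.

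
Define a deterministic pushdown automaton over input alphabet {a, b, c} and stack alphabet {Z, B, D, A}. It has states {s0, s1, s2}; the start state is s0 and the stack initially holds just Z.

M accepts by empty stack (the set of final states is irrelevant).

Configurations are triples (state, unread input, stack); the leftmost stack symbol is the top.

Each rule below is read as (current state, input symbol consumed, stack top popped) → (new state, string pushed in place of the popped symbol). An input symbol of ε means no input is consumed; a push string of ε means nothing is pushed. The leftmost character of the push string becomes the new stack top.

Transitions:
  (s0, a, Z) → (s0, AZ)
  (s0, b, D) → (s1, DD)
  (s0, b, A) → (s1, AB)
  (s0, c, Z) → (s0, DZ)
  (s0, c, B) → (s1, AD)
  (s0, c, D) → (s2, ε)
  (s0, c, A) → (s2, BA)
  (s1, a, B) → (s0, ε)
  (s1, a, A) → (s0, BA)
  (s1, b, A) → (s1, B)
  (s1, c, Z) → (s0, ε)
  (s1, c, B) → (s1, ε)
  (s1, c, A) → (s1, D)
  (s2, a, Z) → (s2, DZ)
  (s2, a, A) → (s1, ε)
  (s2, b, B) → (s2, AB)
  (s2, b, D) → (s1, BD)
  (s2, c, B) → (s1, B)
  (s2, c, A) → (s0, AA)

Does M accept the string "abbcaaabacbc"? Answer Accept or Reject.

Reject

(s0, abbcaaabacbc, Z)
  read a, top Z: go to s0, push AZ → (s0, bbcaaabacbc, AZ)
  read b, top A: go to s1, push AB → (s1, bcaaabacbc, ABZ)
  read b, top A: go to s1, push B → (s1, caaabacbc, BBZ)
  read c, top B: go to s1, push ε → (s1, aaabacbc, BZ)
  read a, top B: go to s0, push ε → (s0, aabacbc, Z)
  read a, top Z: go to s0, push AZ → (s0, abacbc, AZ)
No transition applies at (s0, abacbc, AZ); input not fully consumed.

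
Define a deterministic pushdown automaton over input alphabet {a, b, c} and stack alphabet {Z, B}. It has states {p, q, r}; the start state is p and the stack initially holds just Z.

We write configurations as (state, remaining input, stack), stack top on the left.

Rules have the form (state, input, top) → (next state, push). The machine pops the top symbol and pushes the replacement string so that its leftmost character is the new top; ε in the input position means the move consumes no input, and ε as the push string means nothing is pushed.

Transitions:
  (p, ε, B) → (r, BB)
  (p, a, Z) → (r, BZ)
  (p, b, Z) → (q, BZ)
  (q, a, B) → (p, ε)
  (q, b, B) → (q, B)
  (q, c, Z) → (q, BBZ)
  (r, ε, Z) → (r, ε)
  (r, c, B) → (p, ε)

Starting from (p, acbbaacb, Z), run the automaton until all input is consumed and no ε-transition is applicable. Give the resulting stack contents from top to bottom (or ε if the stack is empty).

BZ

(p, acbbaacb, Z)
  read a, top Z: go to r, push BZ → (r, cbbaacb, BZ)
  read c, top B: go to p, push ε → (p, bbaacb, Z)
  read b, top Z: go to q, push BZ → (q, baacb, BZ)
  read b, top B: go to q, push B → (q, aacb, BZ)
  read a, top B: go to p, push ε → (p, acb, Z)
  read a, top Z: go to r, push BZ → (r, cb, BZ)
  read c, top B: go to p, push ε → (p, b, Z)
  read b, top Z: go to q, push BZ → (q, ε, BZ)
All input consumed in state q with stack BZ.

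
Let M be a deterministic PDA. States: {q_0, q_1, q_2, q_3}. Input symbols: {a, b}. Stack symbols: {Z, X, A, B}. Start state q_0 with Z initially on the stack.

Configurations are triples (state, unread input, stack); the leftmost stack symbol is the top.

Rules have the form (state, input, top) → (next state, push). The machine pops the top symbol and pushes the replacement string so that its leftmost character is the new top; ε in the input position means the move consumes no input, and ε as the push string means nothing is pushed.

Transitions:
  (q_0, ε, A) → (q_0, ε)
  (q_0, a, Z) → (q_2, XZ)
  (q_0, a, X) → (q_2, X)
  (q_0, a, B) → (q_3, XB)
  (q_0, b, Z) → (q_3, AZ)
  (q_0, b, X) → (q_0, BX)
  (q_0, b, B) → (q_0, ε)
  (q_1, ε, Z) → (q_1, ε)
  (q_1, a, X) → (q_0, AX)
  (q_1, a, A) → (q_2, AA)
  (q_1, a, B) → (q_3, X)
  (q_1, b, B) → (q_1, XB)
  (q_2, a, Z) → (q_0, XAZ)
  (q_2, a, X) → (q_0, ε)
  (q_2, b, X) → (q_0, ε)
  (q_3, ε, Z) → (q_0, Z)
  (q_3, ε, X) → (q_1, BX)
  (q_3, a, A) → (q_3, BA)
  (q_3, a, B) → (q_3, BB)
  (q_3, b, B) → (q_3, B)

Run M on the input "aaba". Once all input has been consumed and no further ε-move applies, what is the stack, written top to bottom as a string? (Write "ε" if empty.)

(q_0, aaba, Z)
  read a, top Z: go to q_2, push XZ → (q_2, aba, XZ)
  read a, top X: go to q_0, push ε → (q_0, ba, Z)
  read b, top Z: go to q_3, push AZ → (q_3, a, AZ)
  read a, top A: go to q_3, push BA → (q_3, ε, BAZ)
All input consumed in state q_3 with stack BAZ.

BAZ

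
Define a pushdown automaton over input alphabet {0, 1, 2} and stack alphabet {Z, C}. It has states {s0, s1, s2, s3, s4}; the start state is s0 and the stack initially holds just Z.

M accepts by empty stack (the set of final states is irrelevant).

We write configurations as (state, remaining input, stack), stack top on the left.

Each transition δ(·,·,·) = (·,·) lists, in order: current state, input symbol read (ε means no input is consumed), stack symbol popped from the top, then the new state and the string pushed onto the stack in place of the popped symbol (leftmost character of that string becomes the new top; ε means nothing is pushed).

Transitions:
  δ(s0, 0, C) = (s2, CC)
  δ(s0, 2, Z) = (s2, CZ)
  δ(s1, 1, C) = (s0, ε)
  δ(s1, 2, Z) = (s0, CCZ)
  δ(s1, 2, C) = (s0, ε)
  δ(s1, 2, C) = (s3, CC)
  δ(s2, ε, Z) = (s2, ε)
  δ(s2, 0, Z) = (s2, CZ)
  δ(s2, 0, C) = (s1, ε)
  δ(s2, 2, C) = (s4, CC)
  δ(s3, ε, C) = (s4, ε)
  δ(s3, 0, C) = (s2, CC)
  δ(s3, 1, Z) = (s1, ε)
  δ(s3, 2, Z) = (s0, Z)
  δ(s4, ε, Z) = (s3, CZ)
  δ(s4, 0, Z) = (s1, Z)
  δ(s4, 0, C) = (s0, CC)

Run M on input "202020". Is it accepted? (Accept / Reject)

No computation consumes all input and empties the stack.

Reject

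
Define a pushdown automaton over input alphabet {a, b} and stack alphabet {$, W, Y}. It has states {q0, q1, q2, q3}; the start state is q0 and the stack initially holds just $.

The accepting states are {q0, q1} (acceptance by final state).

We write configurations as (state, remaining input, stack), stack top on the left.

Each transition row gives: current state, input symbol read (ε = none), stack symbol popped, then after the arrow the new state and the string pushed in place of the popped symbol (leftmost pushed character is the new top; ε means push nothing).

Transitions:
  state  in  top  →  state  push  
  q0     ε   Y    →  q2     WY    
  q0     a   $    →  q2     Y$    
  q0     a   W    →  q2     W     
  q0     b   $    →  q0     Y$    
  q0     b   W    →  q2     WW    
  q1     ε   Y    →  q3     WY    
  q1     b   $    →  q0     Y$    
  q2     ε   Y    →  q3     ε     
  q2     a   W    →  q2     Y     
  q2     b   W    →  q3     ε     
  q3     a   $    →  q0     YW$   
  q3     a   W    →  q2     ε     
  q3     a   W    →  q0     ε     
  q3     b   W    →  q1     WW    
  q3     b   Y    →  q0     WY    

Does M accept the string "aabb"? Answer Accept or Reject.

One accepting computation: (q0, aabb, $) ⊢ (q2, abb, Y$) ⊢ (q3, abb, $) ⊢ (q0, bb, YW$) ⊢ (q2, bb, WYW$) ⊢ (q3, b, YW$) ⊢ (q0, ε, WYW$)
All input consumed and state q0 ∈ F.

Accept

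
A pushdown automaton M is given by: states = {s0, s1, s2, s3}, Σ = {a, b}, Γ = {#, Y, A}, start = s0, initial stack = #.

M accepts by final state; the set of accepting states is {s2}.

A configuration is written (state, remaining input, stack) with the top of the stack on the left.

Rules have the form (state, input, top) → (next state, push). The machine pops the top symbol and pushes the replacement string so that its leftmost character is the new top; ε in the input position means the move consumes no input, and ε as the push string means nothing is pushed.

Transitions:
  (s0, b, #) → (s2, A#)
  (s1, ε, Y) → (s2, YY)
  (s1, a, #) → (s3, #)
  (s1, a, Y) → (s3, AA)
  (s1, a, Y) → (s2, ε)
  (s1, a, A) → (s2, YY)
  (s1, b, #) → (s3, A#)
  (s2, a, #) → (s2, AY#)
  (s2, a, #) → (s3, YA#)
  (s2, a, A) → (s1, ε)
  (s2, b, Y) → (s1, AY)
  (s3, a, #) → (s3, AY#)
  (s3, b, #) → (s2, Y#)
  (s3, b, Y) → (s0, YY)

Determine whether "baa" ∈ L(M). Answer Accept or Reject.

No computation consumes all input and reaches a final state.

Reject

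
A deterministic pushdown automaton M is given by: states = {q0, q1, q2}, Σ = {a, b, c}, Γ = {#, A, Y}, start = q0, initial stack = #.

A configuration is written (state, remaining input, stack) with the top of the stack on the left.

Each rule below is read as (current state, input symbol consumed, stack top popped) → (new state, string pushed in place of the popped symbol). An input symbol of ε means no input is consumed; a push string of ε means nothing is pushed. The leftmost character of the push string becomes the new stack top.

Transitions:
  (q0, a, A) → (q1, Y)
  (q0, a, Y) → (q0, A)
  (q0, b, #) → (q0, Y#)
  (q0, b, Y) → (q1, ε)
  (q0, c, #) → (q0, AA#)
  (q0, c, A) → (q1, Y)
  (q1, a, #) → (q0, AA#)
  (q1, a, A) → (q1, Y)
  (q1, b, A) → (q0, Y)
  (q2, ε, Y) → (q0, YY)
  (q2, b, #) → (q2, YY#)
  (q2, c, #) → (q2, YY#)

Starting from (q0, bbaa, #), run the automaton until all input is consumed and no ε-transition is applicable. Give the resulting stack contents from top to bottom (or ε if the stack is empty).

(q0, bbaa, #) ⊢ (q0, baa, Y#) ⊢ (q1, aa, #) ⊢ (q0, a, AA#) ⊢ (q1, ε, YA#)
All input consumed in state q1 with stack YA#.

YA#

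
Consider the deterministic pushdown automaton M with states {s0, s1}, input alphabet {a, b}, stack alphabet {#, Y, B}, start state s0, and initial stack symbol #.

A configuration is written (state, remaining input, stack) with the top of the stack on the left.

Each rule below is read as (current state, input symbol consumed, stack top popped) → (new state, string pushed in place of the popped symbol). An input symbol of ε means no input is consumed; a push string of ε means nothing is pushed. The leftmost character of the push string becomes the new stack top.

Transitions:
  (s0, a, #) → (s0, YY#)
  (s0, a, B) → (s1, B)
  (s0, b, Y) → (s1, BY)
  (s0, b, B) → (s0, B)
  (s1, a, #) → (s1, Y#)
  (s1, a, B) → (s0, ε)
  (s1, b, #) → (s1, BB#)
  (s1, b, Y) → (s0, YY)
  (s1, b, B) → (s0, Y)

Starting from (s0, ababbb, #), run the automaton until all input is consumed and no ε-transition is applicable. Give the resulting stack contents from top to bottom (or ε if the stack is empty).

BYYY#

(s0, ababbb, #)
  read a, top #: go to s0, push YY# → (s0, babbb, YY#)
  read b, top Y: go to s1, push BY → (s1, abbb, BYY#)
  read a, top B: go to s0, push ε → (s0, bbb, YY#)
  read b, top Y: go to s1, push BY → (s1, bb, BYY#)
  read b, top B: go to s0, push Y → (s0, b, YYY#)
  read b, top Y: go to s1, push BY → (s1, ε, BYYY#)
All input consumed in state s1 with stack BYYY#.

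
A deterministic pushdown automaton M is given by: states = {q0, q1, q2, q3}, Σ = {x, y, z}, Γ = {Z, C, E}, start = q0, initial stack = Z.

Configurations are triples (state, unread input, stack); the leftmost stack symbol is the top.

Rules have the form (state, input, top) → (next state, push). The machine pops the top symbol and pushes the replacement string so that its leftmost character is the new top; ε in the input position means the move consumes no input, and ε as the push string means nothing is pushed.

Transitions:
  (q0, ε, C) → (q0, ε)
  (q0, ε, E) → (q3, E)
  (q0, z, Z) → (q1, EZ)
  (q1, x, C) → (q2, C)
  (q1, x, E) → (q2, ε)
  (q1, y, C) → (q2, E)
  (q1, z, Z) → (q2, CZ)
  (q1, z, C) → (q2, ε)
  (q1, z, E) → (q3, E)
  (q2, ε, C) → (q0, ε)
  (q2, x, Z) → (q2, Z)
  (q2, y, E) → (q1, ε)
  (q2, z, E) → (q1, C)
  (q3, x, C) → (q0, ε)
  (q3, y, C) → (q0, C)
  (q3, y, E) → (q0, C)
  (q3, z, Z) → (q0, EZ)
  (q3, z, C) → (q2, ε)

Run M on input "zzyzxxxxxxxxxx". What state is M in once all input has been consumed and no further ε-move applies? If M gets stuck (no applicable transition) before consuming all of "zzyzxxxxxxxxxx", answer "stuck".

q2

(q0, zzyzxxxxxxxxxx, Z)
  read z, top Z: go to q1, push EZ → (q1, zyzxxxxxxxxxx, EZ)
  read z, top E: go to q3, push E → (q3, yzxxxxxxxxxx, EZ)
  read y, top E: go to q0, push C → (q0, zxxxxxxxxxx, CZ)
  ε-move, top C: go to q0, push ε → (q0, zxxxxxxxxxx, Z)
  read z, top Z: go to q1, push EZ → (q1, xxxxxxxxxx, EZ)
  read x, top E: go to q2, push ε → (q2, xxxxxxxxx, Z)
  read x, top Z: go to q2, push Z → (q2, xxxxxxxx, Z)
  read x, top Z: go to q2, push Z → (q2, xxxxxxx, Z)
  read x, top Z: go to q2, push Z → (q2, xxxxxx, Z)
  read x, top Z: go to q2, push Z → (q2, xxxxx, Z)
  read x, top Z: go to q2, push Z → (q2, xxxx, Z)
  read x, top Z: go to q2, push Z → (q2, xxx, Z)
  read x, top Z: go to q2, push Z → (q2, xx, Z)
  read x, top Z: go to q2, push Z → (q2, x, Z)
  read x, top Z: go to q2, push Z → (q2, ε, Z)
All input consumed; M is in state q2.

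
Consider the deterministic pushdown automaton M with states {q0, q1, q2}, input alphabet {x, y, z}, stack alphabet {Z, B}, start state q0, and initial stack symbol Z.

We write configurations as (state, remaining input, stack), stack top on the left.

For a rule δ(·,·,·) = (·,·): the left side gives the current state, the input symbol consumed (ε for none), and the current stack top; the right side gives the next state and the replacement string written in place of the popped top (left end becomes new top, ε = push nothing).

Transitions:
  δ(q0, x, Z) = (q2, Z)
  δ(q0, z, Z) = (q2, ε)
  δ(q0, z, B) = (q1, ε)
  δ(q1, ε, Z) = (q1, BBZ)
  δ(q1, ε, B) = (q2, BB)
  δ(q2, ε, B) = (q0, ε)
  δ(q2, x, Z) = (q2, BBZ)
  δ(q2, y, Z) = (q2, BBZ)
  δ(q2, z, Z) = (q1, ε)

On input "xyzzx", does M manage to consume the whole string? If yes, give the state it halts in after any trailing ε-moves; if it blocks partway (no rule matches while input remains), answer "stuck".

stuck

(q0, xyzzx, Z)
  read x, top Z: go to q2, push Z → (q2, yzzx, Z)
  read y, top Z: go to q2, push BBZ → (q2, zzx, BBZ)
  ε-move, top B: go to q0, push ε → (q0, zzx, BZ)
  read z, top B: go to q1, push ε → (q1, zx, Z)
  ε-move, top Z: go to q1, push BBZ → (q1, zx, BBZ)
  ε-move, top B: go to q2, push BB → (q2, zx, BBBZ)
  ε-move, top B: go to q0, push ε → (q0, zx, BBZ)
  read z, top B: go to q1, push ε → (q1, x, BZ)
  ε-move, top B: go to q2, push BB → (q2, x, BBZ)
  ε-move, top B: go to q0, push ε → (q0, x, BZ)
No transition for (q0, x, top B); M blocks with input x remaining.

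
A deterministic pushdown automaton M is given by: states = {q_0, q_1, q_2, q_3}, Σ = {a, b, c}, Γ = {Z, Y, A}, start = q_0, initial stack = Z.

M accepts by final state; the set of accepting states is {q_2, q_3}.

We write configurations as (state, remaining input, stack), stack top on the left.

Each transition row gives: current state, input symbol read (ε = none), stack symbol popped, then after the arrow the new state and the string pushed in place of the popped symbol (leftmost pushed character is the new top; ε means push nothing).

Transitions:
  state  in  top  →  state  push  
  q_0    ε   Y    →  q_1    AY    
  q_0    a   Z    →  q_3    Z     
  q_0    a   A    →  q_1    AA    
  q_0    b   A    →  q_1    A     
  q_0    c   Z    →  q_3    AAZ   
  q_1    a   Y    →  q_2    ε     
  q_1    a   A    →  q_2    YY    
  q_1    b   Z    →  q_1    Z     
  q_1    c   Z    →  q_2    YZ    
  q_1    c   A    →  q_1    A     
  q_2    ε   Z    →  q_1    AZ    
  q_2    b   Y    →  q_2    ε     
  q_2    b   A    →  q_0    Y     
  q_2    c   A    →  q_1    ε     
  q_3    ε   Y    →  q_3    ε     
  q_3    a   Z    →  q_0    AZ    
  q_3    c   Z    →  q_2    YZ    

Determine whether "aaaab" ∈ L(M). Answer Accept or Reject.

(q_0, aaaab, Z)
  read a, top Z: go to q_3, push Z → (q_3, aaab, Z)
  read a, top Z: go to q_0, push AZ → (q_0, aab, AZ)
  read a, top A: go to q_1, push AA → (q_1, ab, AAZ)
  read a, top A: go to q_2, push YY → (q_2, b, YYAZ)
  read b, top Y: go to q_2, push ε → (q_2, ε, YAZ)
All input consumed; state q_2 ∈ F.

Accept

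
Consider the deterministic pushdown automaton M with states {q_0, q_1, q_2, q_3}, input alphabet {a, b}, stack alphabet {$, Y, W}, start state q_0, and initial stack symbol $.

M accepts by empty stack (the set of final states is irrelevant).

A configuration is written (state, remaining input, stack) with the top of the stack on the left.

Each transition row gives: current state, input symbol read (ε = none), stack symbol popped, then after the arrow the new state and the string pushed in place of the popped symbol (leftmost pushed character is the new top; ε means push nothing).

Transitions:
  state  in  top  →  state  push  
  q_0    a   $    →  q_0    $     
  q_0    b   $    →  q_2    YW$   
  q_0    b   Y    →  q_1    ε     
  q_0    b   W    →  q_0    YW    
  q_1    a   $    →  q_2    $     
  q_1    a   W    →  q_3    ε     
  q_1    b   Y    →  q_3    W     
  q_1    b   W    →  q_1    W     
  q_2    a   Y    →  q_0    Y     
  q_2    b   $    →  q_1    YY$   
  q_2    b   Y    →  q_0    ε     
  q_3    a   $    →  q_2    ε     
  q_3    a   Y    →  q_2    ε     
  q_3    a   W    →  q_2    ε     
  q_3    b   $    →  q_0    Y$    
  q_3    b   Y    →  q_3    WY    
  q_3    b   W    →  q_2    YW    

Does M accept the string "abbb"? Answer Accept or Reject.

(q_0, abbb, $)
  read a, top $: go to q_0, push $ → (q_0, bbb, $)
  read b, top $: go to q_2, push YW$ → (q_2, bb, YW$)
  read b, top Y: go to q_0, push ε → (q_0, b, W$)
  read b, top W: go to q_0, push YW → (q_0, ε, YW$)
All input consumed; stack is YW$, not empty, and no further ε-move applies.

Reject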